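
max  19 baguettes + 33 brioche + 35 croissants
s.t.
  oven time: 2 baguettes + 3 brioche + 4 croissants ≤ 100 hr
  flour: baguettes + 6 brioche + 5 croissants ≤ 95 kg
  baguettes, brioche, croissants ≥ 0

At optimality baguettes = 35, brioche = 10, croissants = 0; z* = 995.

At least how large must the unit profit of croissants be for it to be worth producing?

41

Check each constraint at x*: oven time 100/100 (tight); flour 95/95 (tight).
From A_Bᵀ y = c: 2·y_oven time + 1·y_flour = 19; 3·y_oven time + 6·y_flour = 33.
This yields shadow prices y_oven time = 9, y_flour = 1.
croissants enters the basis when its profit ≥ yᵀa₃ = 9·4 + 1·5 = 41.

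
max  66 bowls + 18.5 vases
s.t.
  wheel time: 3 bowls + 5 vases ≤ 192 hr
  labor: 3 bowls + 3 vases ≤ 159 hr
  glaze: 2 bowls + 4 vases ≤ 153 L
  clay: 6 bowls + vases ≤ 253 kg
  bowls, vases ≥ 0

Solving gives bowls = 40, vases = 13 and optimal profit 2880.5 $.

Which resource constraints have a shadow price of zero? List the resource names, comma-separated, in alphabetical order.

glaze, wheel time

wheel time: 185/192 (slack 7)
labor: 159/159 (binding)
glaze: 132/153 (slack 21)
clay: 253/253 (binding)
By complementary slackness, a constraint with positive slack has shadow price 0 → glaze, wheel time.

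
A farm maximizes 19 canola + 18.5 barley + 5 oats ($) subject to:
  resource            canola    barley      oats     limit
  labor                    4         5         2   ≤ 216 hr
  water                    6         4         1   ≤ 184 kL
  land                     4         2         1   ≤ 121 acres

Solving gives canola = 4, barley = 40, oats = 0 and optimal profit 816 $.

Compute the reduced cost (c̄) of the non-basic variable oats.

-1.5

Binding: labor and water. Non-binding: land (25 unused).
By complementary slackness, y = 0 for the non-binding constraint.
From A_Bᵀ y = c: 4·y_labor + 6·y_water = 19; 5·y_labor + 4·y_water = 18.5.
This yields shadow prices y_labor = 2.5, y_water = 1.5.
Reduced cost of oats: c₃ − yᵀa₃ = 5 − (2.5·2 + 1.5·1) = 5 − 6.5 = -1.5.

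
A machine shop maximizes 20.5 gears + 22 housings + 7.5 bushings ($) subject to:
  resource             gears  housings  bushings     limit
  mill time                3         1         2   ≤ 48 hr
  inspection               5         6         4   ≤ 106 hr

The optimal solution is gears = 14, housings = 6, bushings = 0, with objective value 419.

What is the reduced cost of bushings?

Check each constraint at x*: mill time 48/48 (tight); inspection 106/106 (tight).
From A_Bᵀ y = c: 3·y_mill time + 5·y_inspection = 20.5; 1·y_mill time + 6·y_inspection = 22.
→ y_mill time = 1 and y_inspection = 3.5.
Reduced cost of bushings: c₃ − yᵀa₃ = 7.5 − (1·2 + 3.5·4) = 7.5 − 16 = -8.5.

-8.5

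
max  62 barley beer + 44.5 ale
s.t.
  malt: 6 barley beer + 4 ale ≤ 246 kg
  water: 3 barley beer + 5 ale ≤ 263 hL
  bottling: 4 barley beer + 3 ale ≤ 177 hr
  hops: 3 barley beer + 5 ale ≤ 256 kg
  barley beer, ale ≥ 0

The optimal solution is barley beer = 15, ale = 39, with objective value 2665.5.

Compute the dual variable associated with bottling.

Check each constraint at x*: malt 246/246 (tight); water 240/263 (slack 23); bottling 177/177 (tight); hops 240/256 (slack 16).
By complementary slackness, y = 0 for the non-binding constraints.
Dual feasibility on the basic columns requires 6·y_malt + 4·y_bottling = 62, 4·y_malt + 3·y_bottling = 44.5.
Solving: y_malt = 4, y_bottling = 9.5.
Shadow price of bottling = 9.5.

9.5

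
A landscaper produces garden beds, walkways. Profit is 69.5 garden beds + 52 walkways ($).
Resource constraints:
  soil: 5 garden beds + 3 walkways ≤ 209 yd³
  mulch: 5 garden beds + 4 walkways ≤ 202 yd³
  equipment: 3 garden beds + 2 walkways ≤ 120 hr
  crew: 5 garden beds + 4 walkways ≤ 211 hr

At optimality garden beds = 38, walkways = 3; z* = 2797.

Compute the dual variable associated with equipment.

9

Check each constraint at x*: soil 199/209 (slack 10); mulch 202/202 (tight); equipment 120/120 (tight); crew 202/211 (slack 9).
By complementary slackness, y = 0 for the non-binding constraints.
Dual feasibility on the basic columns requires 5·y_mulch + 3·y_equipment = 69.5, 4·y_mulch + 2·y_equipment = 52.
This yields shadow prices y_mulch = 8.5, y_equipment = 9.
Shadow price of equipment = 9.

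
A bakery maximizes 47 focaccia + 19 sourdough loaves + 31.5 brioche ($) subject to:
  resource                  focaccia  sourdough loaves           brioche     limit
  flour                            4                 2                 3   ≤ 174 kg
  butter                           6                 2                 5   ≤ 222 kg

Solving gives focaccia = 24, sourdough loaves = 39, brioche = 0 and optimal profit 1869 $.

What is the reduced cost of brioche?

-6

At the optimum: flour uses 174 of 174 (binding); butter uses 222 of 222 (binding).
The binding rows give the dual system: 4·y_flour + 6·y_butter = 47 and 2·y_flour + 2·y_butter = 19.
→ y_flour = 5 and y_butter = 4.5.
Reduced cost of brioche: c₃ − yᵀa₃ = 31.5 − (5·3 + 4.5·5) = 31.5 − 37.5 = -6.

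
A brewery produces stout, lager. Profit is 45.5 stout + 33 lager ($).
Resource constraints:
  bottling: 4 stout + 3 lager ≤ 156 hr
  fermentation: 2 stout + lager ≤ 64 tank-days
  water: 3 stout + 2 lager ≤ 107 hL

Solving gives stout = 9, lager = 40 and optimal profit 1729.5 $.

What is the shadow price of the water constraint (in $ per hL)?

4.5

Check each constraint at x*: bottling 156/156 (tight); fermentation 58/64 (slack 6); water 107/107 (tight).
Since fermentation is not tight, its dual is 0.
The binding rows give the dual system: 4·y_bottling + 3·y_water = 45.5 and 3·y_bottling + 2·y_water = 33.
→ y_bottling = 8 and y_water = 4.5.
Shadow price of water = 4.5.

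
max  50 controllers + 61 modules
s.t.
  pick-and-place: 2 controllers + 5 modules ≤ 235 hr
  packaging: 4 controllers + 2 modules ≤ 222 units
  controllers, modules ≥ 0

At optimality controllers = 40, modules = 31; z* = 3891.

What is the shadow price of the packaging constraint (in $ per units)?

Both pick-and-place and packaging are binding at x*.
The binding rows give the dual system: 2·y_pick-and-place + 4·y_packaging = 50 and 5·y_pick-and-place + 2·y_packaging = 61.
Solving: y_pick-and-place = 9, y_packaging = 8.
Shadow price of packaging = 8.

8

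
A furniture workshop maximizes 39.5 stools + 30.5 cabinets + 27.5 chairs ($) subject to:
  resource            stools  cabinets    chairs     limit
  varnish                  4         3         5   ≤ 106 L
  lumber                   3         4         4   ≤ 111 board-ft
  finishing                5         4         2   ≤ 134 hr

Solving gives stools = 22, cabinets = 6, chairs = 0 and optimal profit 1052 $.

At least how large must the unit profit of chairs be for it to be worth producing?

Check each constraint at x*: varnish 106/106 (tight); lumber 90/111 (slack 21); finishing 134/134 (tight).
Slack constraints have shadow price 0 (complementary slackness).
The binding rows give the dual system: 4·y_varnish + 5·y_finishing = 39.5 and 3·y_varnish + 4·y_finishing = 30.5.
→ y_varnish = 5.5 and y_finishing = 3.5.
chairs enters the basis when its profit ≥ yᵀa₃ = 5.5·5 + 3.5·2 = 34.5.

34.5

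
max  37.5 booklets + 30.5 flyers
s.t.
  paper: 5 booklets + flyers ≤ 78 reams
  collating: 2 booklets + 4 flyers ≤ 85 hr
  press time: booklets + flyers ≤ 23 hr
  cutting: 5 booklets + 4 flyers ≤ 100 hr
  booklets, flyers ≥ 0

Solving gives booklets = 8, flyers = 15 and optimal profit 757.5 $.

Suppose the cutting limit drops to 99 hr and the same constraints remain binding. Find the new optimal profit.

At the optimum: paper uses 55 of 78 (slack = 23); collating uses 76 of 85 (slack = 9); press time uses 23 of 23 (binding); cutting uses 100 of 100 (binding).
By complementary slackness, y = 0 for the non-binding constraints.
The binding rows give the dual system: 1·y_press time + 5·y_cutting = 37.5 and 1·y_press time + 4·y_cutting = 30.5.
This yields shadow prices y_press time = 2.5, y_cutting = 7.
Δz = y_cutting·Δb = 7 × (-1) = -7, so new z* = 757.5 − 7 = 750.5.

750.5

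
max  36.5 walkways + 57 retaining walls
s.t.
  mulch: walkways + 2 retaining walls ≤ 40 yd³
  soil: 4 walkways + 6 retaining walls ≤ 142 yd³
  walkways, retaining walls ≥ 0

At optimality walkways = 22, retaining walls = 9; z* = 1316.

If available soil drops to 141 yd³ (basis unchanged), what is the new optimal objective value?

Both mulch and soil are binding at x*.
The binding rows give the dual system: 1·y_mulch + 4·y_soil = 36.5 and 2·y_mulch + 6·y_soil = 57.
→ y_mulch = 4.5 and y_soil = 8.
Δz = y_soil·Δb = 8 × (-1) = -8, so new z* = 1316 − 8 = 1308.

1308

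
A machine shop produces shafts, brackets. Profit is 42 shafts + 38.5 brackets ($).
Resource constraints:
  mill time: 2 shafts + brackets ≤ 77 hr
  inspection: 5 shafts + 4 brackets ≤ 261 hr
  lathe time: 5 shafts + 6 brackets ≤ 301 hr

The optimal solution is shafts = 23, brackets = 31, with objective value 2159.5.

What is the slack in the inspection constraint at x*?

inspection used = 5·23 + 4·31 = 239; slack = 261 − 239 = 22.

22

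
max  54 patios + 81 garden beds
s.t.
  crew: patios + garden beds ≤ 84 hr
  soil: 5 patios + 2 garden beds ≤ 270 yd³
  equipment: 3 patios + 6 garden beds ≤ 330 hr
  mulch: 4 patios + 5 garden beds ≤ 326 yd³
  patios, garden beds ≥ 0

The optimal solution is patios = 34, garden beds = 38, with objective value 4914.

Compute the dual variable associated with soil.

0

At the optimum: crew uses 72 of 84 (slack = 12); soil uses 246 of 270 (slack = 24); equipment uses 330 of 330 (binding); mulch uses 326 of 326 (binding).
Since crew, soil are not tight, their duals are 0.
The binding rows give the dual system: 3·y_equipment + 4·y_mulch = 54 and 6·y_equipment + 5·y_mulch = 81.
This yields shadow prices y_equipment = 6, y_mulch = 9.
Shadow price of soil = 0.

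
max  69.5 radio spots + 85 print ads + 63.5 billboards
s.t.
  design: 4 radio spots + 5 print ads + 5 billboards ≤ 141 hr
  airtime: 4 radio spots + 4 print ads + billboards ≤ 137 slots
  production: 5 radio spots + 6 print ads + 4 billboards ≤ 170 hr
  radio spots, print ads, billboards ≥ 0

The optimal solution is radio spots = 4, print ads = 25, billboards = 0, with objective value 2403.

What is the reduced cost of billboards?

Binding: design and production. Non-binding: airtime (21 unused).
Since airtime is not tight, its dual is 0.
The binding rows give the dual system: 4·y_design + 5·y_production = 69.5 and 5·y_design + 6·y_production = 85.
This yields shadow prices y_design = 8, y_production = 7.5.
Reduced cost of billboards: c₃ − yᵀa₃ = 63.5 − (8·5 + 7.5·4) = 63.5 − 70 = -6.5.

-6.5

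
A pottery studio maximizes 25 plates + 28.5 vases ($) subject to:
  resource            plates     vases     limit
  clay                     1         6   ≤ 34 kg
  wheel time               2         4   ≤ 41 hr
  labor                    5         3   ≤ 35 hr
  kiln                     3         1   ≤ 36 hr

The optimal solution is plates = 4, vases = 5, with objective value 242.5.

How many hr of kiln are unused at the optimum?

19

kiln used = 3·4 + 1·5 = 17; slack = 36 − 17 = 19.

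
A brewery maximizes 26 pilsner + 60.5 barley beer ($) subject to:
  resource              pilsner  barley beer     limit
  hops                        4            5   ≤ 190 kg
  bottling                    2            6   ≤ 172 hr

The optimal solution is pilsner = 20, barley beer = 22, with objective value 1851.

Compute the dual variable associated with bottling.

8

Check each constraint at x*: hops 190/190 (tight); bottling 172/172 (tight).
Dual feasibility on the basic columns requires 4·y_hops + 2·y_bottling = 26, 5·y_hops + 6·y_bottling = 60.5.
Solving: y_hops = 2.5, y_bottling = 8.
Shadow price of bottling = 8.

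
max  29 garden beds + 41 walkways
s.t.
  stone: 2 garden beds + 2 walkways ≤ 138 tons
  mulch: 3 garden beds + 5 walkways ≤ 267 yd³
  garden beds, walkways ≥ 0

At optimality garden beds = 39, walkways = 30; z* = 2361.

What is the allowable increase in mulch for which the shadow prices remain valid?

Binding constraints: stone, mulch. The basis is B = [[2,2],[3,5]] with det 4.
Per unit increase in mulch, x* moves by d = (-0.5, 0.5).
The basis stays optimal until garden beds reaches 0; allowable increase = 78 yd³.

78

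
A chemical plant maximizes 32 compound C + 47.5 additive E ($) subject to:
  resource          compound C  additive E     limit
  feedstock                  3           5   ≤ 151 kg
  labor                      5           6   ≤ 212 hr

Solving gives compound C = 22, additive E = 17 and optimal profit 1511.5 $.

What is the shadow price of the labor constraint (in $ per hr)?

At the optimum: feedstock uses 151 of 151 (binding); labor uses 212 of 212 (binding).
The binding rows give the dual system: 3·y_feedstock + 5·y_labor = 32 and 5·y_feedstock + 6·y_labor = 47.5.
This yields shadow prices y_feedstock = 6.5, y_labor = 2.5.
Shadow price of labor = 2.5.

2.5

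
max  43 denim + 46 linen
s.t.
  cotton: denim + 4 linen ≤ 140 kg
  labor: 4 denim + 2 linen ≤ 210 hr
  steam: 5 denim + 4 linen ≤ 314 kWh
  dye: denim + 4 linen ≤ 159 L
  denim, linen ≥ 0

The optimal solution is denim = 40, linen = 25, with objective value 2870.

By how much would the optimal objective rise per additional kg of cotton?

7

Binding: cotton and labor. Non-binding: steam (14 unused), dye (19 unused).
By complementary slackness, y = 0 for the non-binding constraints.
The binding rows give the dual system: 1·y_cotton + 4·y_labor = 43 and 4·y_cotton + 2·y_labor = 46.
This yields shadow prices y_cotton = 7, y_labor = 9.
Shadow price of cotton = 7.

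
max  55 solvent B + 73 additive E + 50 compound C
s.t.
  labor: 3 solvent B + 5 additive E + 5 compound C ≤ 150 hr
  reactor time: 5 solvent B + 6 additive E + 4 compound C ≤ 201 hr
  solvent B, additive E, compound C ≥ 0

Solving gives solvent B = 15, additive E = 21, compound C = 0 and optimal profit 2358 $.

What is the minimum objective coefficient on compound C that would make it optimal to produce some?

57

Check each constraint at x*: labor 150/150 (tight); reactor time 201/201 (tight).
From A_Bᵀ y = c: 3·y_labor + 5·y_reactor time = 55; 5·y_labor + 6·y_reactor time = 73.
This yields shadow prices y_labor = 5, y_reactor time = 8.
compound C enters the basis when its profit ≥ yᵀa₃ = 5·5 + 8·4 = 57.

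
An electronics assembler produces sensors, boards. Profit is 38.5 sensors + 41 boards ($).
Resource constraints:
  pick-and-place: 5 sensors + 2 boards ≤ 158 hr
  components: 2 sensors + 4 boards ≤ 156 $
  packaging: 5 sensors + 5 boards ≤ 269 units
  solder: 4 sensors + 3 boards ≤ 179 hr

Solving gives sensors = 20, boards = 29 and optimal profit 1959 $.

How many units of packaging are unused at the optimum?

packaging used = 5·20 + 5·29 = 245; slack = 269 − 245 = 24.

24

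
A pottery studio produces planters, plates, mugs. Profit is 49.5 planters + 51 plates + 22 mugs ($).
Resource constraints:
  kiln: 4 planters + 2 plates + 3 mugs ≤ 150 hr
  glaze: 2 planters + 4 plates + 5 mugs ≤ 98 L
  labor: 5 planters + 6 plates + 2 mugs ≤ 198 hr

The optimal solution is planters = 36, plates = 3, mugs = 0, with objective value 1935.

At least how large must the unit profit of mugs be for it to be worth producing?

At the optimum: kiln uses 150 of 150 (binding); glaze uses 84 of 98 (slack = 14); labor uses 198 of 198 (binding).
Since glaze is not tight, its dual is 0.
Dual feasibility on the basic columns requires 4·y_kiln + 5·y_labor = 49.5, 2·y_kiln + 6·y_labor = 51.
Solving: y_kiln = 3, y_labor = 7.5.
mugs enters the basis when its profit ≥ yᵀa₃ = 3·3 + 7.5·2 = 24.

24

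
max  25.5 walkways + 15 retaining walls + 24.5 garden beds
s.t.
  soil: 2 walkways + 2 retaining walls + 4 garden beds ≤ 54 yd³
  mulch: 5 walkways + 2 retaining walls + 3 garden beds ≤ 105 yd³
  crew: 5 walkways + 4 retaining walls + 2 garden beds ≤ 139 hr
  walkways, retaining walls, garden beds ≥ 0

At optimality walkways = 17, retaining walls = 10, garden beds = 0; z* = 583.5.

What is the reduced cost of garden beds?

Check each constraint at x*: soil 54/54 (tight); mulch 105/105 (tight); crew 125/139 (slack 14).
By complementary slackness, y = 0 for the non-binding constraint.
The binding rows give the dual system: 2·y_soil + 5·y_mulch = 25.5 and 2·y_soil + 2·y_mulch = 15.
This yields shadow prices y_soil = 4, y_mulch = 3.5.
Reduced cost of garden beds: c₃ − yᵀa₃ = 24.5 − (4·4 + 3.5·3) = 24.5 − 26.5 = -2.

-2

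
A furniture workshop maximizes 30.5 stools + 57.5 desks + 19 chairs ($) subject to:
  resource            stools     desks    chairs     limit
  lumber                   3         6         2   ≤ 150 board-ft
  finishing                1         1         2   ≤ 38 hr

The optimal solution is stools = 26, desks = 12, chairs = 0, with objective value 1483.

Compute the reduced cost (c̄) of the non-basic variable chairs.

Both lumber and finishing are binding at x*.
Dual feasibility on the basic columns requires 3·y_lumber + 1·y_finishing = 30.5, 6·y_lumber + 1·y_finishing = 57.5.
→ y_lumber = 9 and y_finishing = 3.5.
Reduced cost of chairs: c₃ − yᵀa₃ = 19 − (9·2 + 3.5·2) = 19 − 25 = -6.

-6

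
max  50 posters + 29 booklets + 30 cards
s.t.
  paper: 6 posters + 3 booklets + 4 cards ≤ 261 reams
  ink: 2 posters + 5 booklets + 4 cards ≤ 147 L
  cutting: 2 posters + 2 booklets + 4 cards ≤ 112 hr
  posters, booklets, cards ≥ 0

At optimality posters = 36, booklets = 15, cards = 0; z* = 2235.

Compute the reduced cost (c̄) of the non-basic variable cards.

Check each constraint at x*: paper 261/261 (tight); ink 147/147 (tight); cutting 102/112 (slack 10).
By complementary slackness, y = 0 for the non-binding constraint.
Dual feasibility on the basic columns requires 6·y_paper + 2·y_ink = 50, 3·y_paper + 5·y_ink = 29.
This yields shadow prices y_paper = 8, y_ink = 1.
Reduced cost of cards: c₃ − yᵀa₃ = 30 − (8·4 + 1·4) = 30 − 36 = -6.

-6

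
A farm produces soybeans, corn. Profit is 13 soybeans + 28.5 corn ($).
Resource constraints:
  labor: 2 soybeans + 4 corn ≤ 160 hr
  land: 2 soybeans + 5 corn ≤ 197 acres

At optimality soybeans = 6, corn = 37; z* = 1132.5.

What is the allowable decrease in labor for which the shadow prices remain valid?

Binding constraints: labor, land. The basis is B = [[2,4],[2,5]] with det 2.
Per unit decrease in labor, x* moves by d = (-2.5, 1).
The basis stays optimal until soybeans reaches 0; allowable decrease = 2.4 hr.

2.4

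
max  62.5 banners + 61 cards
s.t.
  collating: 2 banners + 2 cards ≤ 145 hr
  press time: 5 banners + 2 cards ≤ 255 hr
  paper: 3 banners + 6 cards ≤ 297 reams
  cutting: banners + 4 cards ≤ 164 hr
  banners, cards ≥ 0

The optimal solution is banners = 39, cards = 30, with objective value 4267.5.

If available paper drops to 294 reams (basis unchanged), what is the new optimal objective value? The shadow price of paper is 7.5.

4245

Δb = -3, so new z* = 4267.5 + (7.5)·(-3) = 4267.5 − 22.5 = 4245.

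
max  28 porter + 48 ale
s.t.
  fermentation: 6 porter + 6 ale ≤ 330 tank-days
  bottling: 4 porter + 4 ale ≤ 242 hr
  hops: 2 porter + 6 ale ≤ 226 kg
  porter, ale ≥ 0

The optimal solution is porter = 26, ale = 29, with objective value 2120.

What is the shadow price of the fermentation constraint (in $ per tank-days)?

Binding: fermentation and hops. Non-binding: bottling (22 unused).
By complementary slackness, y = 0 for the non-binding constraint.
From A_Bᵀ y = c: 6·y_fermentation + 2·y_hops = 28; 6·y_fermentation + 6·y_hops = 48.
Solving: y_fermentation = 3, y_hops = 5.
Shadow price of fermentation = 3.

3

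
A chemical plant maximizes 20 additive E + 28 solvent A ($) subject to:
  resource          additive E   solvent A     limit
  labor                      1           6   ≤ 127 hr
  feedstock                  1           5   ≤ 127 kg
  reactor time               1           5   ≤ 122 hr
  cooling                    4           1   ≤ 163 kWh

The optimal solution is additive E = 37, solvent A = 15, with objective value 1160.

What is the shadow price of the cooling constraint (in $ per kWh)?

Binding: labor and cooling. Non-binding: feedstock (15 unused), reactor time (10 unused).
Since feedstock, reactor time are not tight, their duals are 0.
From A_Bᵀ y = c: 1·y_labor + 4·y_cooling = 20; 6·y_labor + 1·y_cooling = 28.
→ y_labor = 4 and y_cooling = 4.
Shadow price of cooling = 4.

4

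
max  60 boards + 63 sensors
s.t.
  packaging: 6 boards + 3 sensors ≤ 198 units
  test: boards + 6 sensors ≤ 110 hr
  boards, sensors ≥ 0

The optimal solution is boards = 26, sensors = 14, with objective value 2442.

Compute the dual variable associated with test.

6

Check each constraint at x*: packaging 198/198 (tight); test 110/110 (tight).
From A_Bᵀ y = c: 6·y_packaging + 1·y_test = 60; 3·y_packaging + 6·y_test = 63.
Solving: y_packaging = 9, y_test = 6.
Shadow price of test = 6.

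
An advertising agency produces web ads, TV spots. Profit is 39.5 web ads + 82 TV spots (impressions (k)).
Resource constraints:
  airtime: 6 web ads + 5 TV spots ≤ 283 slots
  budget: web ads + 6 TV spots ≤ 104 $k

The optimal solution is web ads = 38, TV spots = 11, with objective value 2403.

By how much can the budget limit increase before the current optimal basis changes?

Binding constraints: airtime, budget. The basis is B = [[6,5],[1,6]] with det 31.
Per unit increase in budget, x* moves by d = (-0.1613, 0.1935).
The basis stays optimal until web ads reaches 0; allowable increase = 235.6 $k.

235.6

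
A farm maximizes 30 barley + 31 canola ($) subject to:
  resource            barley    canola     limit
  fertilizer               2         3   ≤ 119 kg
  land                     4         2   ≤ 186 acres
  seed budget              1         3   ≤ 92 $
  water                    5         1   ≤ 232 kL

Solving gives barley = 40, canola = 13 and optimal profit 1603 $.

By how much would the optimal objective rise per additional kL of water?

0

Check each constraint at x*: fertilizer 119/119 (tight); land 186/186 (tight); seed budget 79/92 (slack 13); water 213/232 (slack 19).
Slack constraints have shadow price 0 (complementary slackness).
The binding rows give the dual system: 2·y_fertilizer + 4·y_land = 30 and 3·y_fertilizer + 2·y_land = 31.
This yields shadow prices y_fertilizer = 8, y_land = 3.5.
Shadow price of water = 0.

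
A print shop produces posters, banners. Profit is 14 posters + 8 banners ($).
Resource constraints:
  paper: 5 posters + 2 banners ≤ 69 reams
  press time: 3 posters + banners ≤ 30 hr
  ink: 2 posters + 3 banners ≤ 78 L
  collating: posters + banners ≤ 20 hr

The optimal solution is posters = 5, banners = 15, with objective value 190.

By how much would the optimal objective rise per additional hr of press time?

Binding: press time and collating. Non-binding: paper (14 unused), ink (23 unused).
Slack constraints have shadow price 0 (complementary slackness).
From A_Bᵀ y = c: 3·y_press time + 1·y_collating = 14; 1·y_press time + 1·y_collating = 8.
→ y_press time = 3 and y_collating = 5.
Shadow price of press time = 3.

3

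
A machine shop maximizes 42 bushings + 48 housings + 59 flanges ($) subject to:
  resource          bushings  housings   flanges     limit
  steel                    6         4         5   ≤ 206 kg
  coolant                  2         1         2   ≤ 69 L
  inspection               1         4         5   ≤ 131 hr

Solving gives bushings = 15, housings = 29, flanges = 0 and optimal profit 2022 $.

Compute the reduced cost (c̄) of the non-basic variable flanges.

-1

Check each constraint at x*: steel 206/206 (tight); coolant 59/69 (slack 10); inspection 131/131 (tight).
Since coolant is not tight, its dual is 0.
From A_Bᵀ y = c: 6·y_steel + 1·y_inspection = 42; 4·y_steel + 4·y_inspection = 48.
Solving: y_steel = 6, y_inspection = 6.
Reduced cost of flanges: c₃ − yᵀa₃ = 59 − (6·5 + 6·5) = 59 − 60 = -1.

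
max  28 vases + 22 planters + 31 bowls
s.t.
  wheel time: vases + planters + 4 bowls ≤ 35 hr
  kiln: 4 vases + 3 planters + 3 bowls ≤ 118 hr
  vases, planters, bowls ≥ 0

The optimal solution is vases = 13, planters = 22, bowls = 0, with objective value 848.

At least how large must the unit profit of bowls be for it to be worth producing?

34

Both wheel time and kiln are binding at x*.
The binding rows give the dual system: 1·y_wheel time + 4·y_kiln = 28 and 1·y_wheel time + 3·y_kiln = 22.
→ y_wheel time = 4 and y_kiln = 6.
bowls enters the basis when its profit ≥ yᵀa₃ = 4·4 + 6·3 = 34.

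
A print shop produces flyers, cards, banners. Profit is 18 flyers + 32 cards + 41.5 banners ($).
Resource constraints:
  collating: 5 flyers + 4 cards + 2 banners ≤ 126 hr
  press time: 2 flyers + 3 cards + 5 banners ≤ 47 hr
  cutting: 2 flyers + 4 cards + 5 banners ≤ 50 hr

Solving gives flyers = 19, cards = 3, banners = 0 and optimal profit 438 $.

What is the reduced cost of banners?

Check each constraint at x*: collating 107/126 (slack 19); press time 47/47 (tight); cutting 50/50 (tight).
Since collating is not tight, its dual is 0.
The binding rows give the dual system: 2·y_press time + 2·y_cutting = 18 and 3·y_press time + 4·y_cutting = 32.
→ y_press time = 4 and y_cutting = 5.
Reduced cost of banners: c₃ − yᵀa₃ = 41.5 − (4·5 + 5·5) = 41.5 − 45 = -3.5.

-3.5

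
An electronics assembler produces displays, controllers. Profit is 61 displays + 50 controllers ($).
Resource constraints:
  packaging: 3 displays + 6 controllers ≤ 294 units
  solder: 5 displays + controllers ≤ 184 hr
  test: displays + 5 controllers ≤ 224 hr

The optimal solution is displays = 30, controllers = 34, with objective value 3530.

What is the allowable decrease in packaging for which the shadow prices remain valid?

Binding constraints: packaging, solder. The basis is B = [[3,6],[5,1]] with det -27.
Per unit decrease in packaging, x* moves by d = (0.037, -0.1852).
The basis stays optimal until controllers reaches 0; allowable decrease = 183.6 units.

183.6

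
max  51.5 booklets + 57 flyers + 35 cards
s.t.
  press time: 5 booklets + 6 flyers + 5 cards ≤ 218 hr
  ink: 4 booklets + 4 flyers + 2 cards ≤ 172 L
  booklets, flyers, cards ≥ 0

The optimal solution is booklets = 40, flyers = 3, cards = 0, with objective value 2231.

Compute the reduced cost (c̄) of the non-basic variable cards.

-4.5

At the optimum: press time uses 218 of 218 (binding); ink uses 172 of 172 (binding).
From A_Bᵀ y = c: 5·y_press time + 4·y_ink = 51.5; 6·y_press time + 4·y_ink = 57.
This yields shadow prices y_press time = 5.5, y_ink = 6.
Reduced cost of cards: c₃ − yᵀa₃ = 35 − (5.5·5 + 6·2) = 35 − 39.5 = -4.5.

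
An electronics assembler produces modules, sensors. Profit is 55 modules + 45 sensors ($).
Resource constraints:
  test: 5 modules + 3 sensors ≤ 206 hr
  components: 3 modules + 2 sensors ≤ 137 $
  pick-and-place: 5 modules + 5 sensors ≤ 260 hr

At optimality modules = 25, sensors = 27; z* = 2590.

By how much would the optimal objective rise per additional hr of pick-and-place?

6

At the optimum: test uses 206 of 206 (binding); components uses 129 of 137 (slack = 8); pick-and-place uses 260 of 260 (binding).
By complementary slackness, y = 0 for the non-binding constraint.
From A_Bᵀ y = c: 5·y_test + 5·y_pick-and-place = 55; 3·y_test + 5·y_pick-and-place = 45.
This yields shadow prices y_test = 5, y_pick-and-place = 6.
Shadow price of pick-and-place = 6.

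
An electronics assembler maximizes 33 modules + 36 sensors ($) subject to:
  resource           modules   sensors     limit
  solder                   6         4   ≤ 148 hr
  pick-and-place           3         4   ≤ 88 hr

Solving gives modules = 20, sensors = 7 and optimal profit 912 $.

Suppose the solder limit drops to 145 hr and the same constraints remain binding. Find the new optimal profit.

906

Check each constraint at x*: solder 148/148 (tight); pick-and-place 88/88 (tight).
From A_Bᵀ y = c: 6·y_solder + 3·y_pick-and-place = 33; 4·y_solder + 4·y_pick-and-place = 36.
Solving: y_solder = 2, y_pick-and-place = 7.
Δz = y_solder·Δb = 2 × (-3) = -6, so new z* = 912 − 6 = 906.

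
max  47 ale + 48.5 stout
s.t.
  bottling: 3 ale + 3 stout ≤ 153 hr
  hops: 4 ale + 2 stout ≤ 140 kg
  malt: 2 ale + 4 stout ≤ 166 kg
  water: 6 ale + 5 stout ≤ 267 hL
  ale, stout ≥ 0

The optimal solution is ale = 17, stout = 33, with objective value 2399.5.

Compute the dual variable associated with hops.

0

At the optimum: bottling uses 150 of 153 (slack = 3); hops uses 134 of 140 (slack = 6); malt uses 166 of 166 (binding); water uses 267 of 267 (binding).
By complementary slackness, y = 0 for the non-binding constraints.
The binding rows give the dual system: 2·y_malt + 6·y_water = 47 and 4·y_malt + 5·y_water = 48.5.
→ y_malt = 4 and y_water = 6.5.
Shadow price of hops = 0.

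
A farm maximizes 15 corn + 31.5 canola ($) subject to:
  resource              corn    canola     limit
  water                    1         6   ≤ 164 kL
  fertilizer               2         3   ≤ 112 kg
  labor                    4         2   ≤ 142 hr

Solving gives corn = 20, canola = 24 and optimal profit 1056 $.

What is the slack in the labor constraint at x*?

14

labor used = 4·20 + 2·24 = 128; slack = 142 − 128 = 14.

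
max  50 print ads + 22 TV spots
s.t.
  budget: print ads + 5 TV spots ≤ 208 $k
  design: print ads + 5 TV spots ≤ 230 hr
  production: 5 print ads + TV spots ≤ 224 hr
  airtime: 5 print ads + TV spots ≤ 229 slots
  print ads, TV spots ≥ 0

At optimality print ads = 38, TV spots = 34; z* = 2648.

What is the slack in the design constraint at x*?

design used = 1·38 + 5·34 = 208; slack = 230 − 208 = 22.

22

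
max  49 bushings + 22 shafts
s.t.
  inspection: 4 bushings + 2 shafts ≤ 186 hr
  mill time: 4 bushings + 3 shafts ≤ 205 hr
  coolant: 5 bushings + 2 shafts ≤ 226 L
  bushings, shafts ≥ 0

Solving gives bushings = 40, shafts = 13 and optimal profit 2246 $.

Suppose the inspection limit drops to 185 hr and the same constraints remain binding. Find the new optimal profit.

Binding: inspection and coolant. Non-binding: mill time (6 unused).
Slack constraints have shadow price 0 (complementary slackness).
From A_Bᵀ y = c: 4·y_inspection + 5·y_coolant = 49; 2·y_inspection + 2·y_coolant = 22.
This yields shadow prices y_inspection = 6, y_coolant = 5.
Δz = y_inspection·Δb = 6 × (-1) = -6, so new z* = 2246 − 6 = 2240.

2240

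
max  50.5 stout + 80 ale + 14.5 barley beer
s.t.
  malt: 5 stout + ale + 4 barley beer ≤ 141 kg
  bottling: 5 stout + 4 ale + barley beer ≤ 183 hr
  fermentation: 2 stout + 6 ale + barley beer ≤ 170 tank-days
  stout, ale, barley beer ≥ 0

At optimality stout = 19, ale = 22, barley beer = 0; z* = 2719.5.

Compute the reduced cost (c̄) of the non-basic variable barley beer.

-1

Binding: bottling and fermentation. Non-binding: malt (24 unused).
Since malt is not tight, its dual is 0.
Dual feasibility on the basic columns requires 5·y_bottling + 2·y_fermentation = 50.5, 4·y_bottling + 6·y_fermentation = 80.
Solving: y_bottling = 6.5, y_fermentation = 9.
Reduced cost of barley beer: c₃ − yᵀa₃ = 14.5 − (6.5·1 + 9·1) = 14.5 − 15.5 = -1.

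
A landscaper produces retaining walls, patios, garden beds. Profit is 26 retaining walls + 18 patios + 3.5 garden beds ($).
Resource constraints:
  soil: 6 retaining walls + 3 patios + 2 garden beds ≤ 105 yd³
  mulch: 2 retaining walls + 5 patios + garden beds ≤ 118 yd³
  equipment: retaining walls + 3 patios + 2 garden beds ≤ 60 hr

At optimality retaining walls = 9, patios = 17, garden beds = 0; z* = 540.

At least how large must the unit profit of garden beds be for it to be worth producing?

12

Binding: soil and equipment. Non-binding: mulch (15 unused).
Slack constraints have shadow price 0 (complementary slackness).
From A_Bᵀ y = c: 6·y_soil + 1·y_equipment = 26; 3·y_soil + 3·y_equipment = 18.
Solving: y_soil = 4, y_equipment = 2.
garden beds enters the basis when its profit ≥ yᵀa₃ = 4·2 + 2·2 = 12.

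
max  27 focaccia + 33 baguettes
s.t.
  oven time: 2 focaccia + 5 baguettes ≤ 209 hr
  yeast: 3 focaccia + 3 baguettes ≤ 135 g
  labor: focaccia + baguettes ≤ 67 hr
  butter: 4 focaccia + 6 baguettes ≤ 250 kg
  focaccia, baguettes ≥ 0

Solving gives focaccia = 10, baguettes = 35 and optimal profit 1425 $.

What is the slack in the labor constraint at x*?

22

labor used = 1·10 + 1·35 = 45; slack = 67 − 45 = 22.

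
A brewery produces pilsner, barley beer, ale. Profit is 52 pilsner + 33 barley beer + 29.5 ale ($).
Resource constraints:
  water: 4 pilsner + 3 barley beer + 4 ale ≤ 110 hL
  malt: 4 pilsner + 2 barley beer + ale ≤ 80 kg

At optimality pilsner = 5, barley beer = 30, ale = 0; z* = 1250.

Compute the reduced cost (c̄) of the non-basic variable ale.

Check each constraint at x*: water 110/110 (tight); malt 80/80 (tight).
From A_Bᵀ y = c: 4·y_water + 4·y_malt = 52; 3·y_water + 2·y_malt = 33.
→ y_water = 7 and y_malt = 6.
Reduced cost of ale: c₃ − yᵀa₃ = 29.5 − (7·4 + 6·1) = 29.5 − 34 = -4.5.

-4.5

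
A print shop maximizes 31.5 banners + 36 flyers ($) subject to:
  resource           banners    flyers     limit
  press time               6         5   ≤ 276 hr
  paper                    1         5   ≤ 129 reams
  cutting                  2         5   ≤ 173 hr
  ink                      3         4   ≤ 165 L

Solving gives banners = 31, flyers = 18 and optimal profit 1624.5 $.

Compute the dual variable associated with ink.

6.5

At the optimum: press time uses 276 of 276 (binding); paper uses 121 of 129 (slack = 8); cutting uses 152 of 173 (slack = 21); ink uses 165 of 165 (binding).
Since paper, cutting are not tight, their duals are 0.
The binding rows give the dual system: 6·y_press time + 3·y_ink = 31.5 and 5·y_press time + 4·y_ink = 36.
This yields shadow prices y_press time = 2, y_ink = 6.5.
Shadow price of ink = 6.5.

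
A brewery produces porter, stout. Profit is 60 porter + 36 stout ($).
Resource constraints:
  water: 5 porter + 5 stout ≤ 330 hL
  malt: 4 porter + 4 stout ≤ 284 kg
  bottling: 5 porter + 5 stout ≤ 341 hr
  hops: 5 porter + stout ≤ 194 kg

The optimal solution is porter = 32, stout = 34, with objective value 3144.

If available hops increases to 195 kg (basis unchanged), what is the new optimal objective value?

At the optimum: water uses 330 of 330 (binding); malt uses 264 of 284 (slack = 20); bottling uses 330 of 341 (slack = 11); hops uses 194 of 194 (binding).
Since malt, bottling are not tight, their duals are 0.
Dual feasibility on the basic columns requires 5·y_water + 5·y_hops = 60, 5·y_water + 1·y_hops = 36.
→ y_water = 6 and y_hops = 6.
Δz = y_hops·Δb = 6 × (1) = 6, so new z* = 3144 + 6 = 3150.

3150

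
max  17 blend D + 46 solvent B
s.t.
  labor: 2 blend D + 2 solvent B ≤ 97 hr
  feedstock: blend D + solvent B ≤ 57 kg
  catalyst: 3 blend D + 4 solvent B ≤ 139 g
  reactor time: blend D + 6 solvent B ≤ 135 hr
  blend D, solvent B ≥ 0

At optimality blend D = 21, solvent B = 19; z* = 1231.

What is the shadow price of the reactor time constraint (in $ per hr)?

5

At the optimum: labor uses 80 of 97 (slack = 17); feedstock uses 40 of 57 (slack = 17); catalyst uses 139 of 139 (binding); reactor time uses 135 of 135 (binding).
Slack constraints have shadow price 0 (complementary slackness).
From A_Bᵀ y = c: 3·y_catalyst + 1·y_reactor time = 17; 4·y_catalyst + 6·y_reactor time = 46.
→ y_catalyst = 4 and y_reactor time = 5.
Shadow price of reactor time = 5.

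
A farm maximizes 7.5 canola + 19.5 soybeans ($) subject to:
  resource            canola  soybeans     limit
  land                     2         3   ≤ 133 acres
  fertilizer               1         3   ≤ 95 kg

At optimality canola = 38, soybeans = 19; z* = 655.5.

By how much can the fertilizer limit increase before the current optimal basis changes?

Binding constraints: land, fertilizer. The basis is B = [[2,3],[1,3]] with det 3.
Per unit increase in fertilizer, x* moves by d = (-1, 0.6667).
The basis stays optimal until canola reaches 0; allowable increase = 38 kg.

38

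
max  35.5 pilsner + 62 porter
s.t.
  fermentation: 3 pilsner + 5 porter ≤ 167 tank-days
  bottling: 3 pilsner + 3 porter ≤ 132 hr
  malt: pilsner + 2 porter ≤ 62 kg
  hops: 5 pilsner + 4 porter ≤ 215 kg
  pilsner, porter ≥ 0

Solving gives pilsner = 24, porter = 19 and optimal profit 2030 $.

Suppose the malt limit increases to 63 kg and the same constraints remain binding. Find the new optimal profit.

At the optimum: fermentation uses 167 of 167 (binding); bottling uses 129 of 132 (slack = 3); malt uses 62 of 62 (binding); hops uses 196 of 215 (slack = 19).
Since bottling, hops are not tight, their duals are 0.
Dual feasibility on the basic columns requires 3·y_fermentation + 1·y_malt = 35.5, 5·y_fermentation + 2·y_malt = 62.
Solving: y_fermentation = 9, y_malt = 8.5.
Δz = y_malt·Δb = 8.5 × (1) = 8.5, so new z* = 2030 + 8.5 = 2038.5.

2038.5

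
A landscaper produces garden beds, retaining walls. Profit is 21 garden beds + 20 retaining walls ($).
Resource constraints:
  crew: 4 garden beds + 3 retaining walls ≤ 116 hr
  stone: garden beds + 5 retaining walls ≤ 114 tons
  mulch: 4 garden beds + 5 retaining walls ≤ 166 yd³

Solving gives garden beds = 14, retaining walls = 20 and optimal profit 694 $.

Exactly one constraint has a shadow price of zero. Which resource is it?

crew: 116/116 (binding)
stone: 114/114 (binding)
mulch: 156/166 (slack 10)
By complementary slackness, a constraint with positive slack has shadow price 0 → mulch.

mulch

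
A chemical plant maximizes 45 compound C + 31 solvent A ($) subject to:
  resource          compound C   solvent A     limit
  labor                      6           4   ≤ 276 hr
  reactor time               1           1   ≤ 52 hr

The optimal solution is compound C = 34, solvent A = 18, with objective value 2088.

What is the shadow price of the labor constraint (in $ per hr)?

Both labor and reactor time are binding at x*.
The binding rows give the dual system: 6·y_labor + 1·y_reactor time = 45 and 4·y_labor + 1·y_reactor time = 31.
This yields shadow prices y_labor = 7, y_reactor time = 3.
Shadow price of labor = 7.

7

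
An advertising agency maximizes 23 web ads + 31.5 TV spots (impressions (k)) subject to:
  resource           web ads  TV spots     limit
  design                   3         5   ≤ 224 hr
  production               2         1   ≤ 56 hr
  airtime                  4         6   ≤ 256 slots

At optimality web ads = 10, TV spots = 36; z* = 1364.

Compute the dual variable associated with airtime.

Check each constraint at x*: design 210/224 (slack 14); production 56/56 (tight); airtime 256/256 (tight).
Slack constraints have shadow price 0 (complementary slackness).
Dual feasibility on the basic columns requires 2·y_production + 4·y_airtime = 23, 1·y_production + 6·y_airtime = 31.5.
This yields shadow prices y_production = 1.5, y_airtime = 5.
Shadow price of airtime = 5.

5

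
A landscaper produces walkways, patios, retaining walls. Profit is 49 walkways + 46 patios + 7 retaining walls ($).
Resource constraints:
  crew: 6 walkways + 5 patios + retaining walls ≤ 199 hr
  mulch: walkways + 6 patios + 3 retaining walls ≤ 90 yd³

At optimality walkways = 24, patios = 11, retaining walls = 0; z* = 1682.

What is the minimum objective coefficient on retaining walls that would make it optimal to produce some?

Both crew and mulch are binding at x*.
Dual feasibility on the basic columns requires 6·y_crew + 1·y_mulch = 49, 5·y_crew + 6·y_mulch = 46.
Solving: y_crew = 8, y_mulch = 1.
retaining walls enters the basis when its profit ≥ yᵀa₃ = 8·1 + 1·3 = 11.

11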